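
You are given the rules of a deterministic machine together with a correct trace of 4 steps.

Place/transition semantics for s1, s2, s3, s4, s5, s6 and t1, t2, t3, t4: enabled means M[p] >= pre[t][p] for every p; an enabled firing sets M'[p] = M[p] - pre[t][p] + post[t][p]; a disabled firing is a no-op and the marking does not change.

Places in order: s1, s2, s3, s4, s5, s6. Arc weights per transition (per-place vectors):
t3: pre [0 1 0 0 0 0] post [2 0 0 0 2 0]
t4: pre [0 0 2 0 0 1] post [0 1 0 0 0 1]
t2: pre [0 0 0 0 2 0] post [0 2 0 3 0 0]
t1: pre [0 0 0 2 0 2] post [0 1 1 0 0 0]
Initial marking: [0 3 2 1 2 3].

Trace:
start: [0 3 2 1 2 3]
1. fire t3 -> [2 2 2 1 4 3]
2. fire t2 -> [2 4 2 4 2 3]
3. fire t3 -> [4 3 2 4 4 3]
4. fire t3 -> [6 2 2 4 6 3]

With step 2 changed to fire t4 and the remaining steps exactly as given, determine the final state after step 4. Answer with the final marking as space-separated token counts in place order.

(re-executing from step 2 with the substitution; state before step 2: [2 2 2 1 4 3])
2. fire t4 -> [2 3 0 1 4 3]
3. fire t3 -> [4 2 0 1 6 3]
4. fire t3 -> [6 1 0 1 8 3]

6 1 0 1 8 3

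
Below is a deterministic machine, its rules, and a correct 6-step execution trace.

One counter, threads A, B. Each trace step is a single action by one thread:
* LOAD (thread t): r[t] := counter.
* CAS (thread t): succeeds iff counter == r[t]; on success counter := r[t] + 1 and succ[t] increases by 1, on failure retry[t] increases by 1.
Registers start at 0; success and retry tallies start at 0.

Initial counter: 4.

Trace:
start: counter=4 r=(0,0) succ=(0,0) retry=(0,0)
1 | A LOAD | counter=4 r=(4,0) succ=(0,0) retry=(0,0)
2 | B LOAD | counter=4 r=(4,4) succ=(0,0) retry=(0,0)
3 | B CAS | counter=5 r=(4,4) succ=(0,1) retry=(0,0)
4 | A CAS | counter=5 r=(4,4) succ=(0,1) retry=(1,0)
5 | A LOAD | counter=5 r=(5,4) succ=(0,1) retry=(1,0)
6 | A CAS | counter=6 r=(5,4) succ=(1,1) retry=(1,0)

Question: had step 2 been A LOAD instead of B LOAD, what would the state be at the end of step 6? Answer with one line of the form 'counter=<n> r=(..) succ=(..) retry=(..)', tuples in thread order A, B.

(re-executing from step 2 with the substitution; state before step 2: counter=4 r=(4,0) succ=(0,0) retry=(0,0))
2 | A LOAD | counter=4 r=(4,0) succ=(0,0) retry=(0,0)
3 | B CAS | counter=4 r=(4,0) succ=(0,0) retry=(0,1)
4 | A CAS | counter=5 r=(4,0) succ=(1,0) retry=(0,1)
5 | A LOAD | counter=5 r=(5,0) succ=(1,0) retry=(0,1)
6 | A CAS | counter=6 r=(5,0) succ=(2,0) retry=(0,1)

counter=6 r=(5,0) succ=(2,0) retry=(0,1)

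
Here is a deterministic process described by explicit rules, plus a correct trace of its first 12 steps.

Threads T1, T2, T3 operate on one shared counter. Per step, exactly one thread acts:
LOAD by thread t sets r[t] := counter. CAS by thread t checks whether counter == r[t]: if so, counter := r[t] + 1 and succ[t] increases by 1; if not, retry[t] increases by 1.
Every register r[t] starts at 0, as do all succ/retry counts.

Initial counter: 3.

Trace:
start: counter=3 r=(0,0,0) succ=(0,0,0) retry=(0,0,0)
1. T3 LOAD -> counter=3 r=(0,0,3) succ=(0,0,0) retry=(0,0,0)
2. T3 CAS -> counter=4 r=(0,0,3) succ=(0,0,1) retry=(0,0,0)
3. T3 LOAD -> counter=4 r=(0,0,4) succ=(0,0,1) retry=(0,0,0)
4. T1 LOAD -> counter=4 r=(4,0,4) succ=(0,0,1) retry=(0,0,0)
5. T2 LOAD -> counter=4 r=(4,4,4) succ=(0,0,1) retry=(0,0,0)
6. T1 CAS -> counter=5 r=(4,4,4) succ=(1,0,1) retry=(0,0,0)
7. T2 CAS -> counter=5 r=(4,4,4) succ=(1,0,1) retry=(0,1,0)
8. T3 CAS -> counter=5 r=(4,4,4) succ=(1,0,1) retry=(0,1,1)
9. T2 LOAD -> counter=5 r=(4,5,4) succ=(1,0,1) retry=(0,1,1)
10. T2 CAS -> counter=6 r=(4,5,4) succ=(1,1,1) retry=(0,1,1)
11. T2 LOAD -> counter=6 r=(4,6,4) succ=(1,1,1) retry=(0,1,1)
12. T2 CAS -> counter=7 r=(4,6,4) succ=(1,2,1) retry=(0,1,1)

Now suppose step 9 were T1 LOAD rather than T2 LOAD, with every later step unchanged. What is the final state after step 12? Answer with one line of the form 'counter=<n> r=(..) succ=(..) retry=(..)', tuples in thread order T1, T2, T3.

counter=6 r=(5,5,4) succ=(1,1,1) retry=(0,2,1)

(re-executing from step 9 with the substitution; state before step 9: counter=5 r=(4,4,4) succ=(1,0,1) retry=(0,1,1))
9. T1 LOAD -> counter=5 r=(5,4,4) succ=(1,0,1) retry=(0,1,1)
10. T2 CAS -> counter=5 r=(5,4,4) succ=(1,0,1) retry=(0,2,1)
11. T2 LOAD -> counter=5 r=(5,5,4) succ=(1,0,1) retry=(0,2,1)
12. T2 CAS -> counter=6 r=(5,5,4) succ=(1,1,1) retry=(0,2,1)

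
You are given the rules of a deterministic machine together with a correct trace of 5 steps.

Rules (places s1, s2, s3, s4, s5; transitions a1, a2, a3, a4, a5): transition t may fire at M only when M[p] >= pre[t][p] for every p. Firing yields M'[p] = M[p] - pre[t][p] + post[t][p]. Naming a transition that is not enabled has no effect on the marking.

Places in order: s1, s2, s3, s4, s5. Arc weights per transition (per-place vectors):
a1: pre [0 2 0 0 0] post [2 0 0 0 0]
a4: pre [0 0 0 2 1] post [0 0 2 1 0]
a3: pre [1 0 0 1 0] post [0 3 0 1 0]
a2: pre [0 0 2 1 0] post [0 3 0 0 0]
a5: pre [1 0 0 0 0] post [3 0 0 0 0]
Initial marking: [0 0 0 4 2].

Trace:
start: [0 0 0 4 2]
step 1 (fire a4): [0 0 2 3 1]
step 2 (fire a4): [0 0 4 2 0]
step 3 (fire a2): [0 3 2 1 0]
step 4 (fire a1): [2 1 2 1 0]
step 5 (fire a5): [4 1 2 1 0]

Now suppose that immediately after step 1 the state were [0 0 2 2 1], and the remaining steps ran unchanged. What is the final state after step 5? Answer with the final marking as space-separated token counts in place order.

state after step 1 := [0 0 2 2 1]
step 2 (fire a4): [0 0 4 1 0]
step 3 (fire a2): [0 3 2 0 0]
step 4 (fire a1): [2 1 2 0 0]
step 5 (fire a5): [4 1 2 0 0]

4 1 2 0 0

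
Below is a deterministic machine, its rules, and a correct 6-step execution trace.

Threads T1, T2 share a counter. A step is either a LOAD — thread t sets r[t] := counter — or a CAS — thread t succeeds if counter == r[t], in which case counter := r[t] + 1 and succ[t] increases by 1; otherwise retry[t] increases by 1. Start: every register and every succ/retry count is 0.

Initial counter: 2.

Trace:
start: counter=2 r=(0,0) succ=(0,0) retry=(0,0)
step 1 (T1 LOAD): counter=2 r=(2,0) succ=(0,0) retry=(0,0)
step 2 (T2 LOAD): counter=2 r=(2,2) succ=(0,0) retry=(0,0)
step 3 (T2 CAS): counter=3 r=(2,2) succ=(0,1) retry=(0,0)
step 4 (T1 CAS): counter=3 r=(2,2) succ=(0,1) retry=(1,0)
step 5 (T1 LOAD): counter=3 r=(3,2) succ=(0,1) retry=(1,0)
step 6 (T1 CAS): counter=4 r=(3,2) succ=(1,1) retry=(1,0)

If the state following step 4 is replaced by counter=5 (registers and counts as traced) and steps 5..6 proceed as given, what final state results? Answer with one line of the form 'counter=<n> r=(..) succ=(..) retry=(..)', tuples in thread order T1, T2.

state after step 4 := counter=5 r=(2,2) succ=(0,1) retry=(1,0)
step 5 (T1 LOAD): counter=5 r=(5,2) succ=(0,1) retry=(1,0)
step 6 (T1 CAS): counter=6 r=(5,2) succ=(1,1) retry=(1,0)

counter=6 r=(5,2) succ=(1,1) retry=(1,0)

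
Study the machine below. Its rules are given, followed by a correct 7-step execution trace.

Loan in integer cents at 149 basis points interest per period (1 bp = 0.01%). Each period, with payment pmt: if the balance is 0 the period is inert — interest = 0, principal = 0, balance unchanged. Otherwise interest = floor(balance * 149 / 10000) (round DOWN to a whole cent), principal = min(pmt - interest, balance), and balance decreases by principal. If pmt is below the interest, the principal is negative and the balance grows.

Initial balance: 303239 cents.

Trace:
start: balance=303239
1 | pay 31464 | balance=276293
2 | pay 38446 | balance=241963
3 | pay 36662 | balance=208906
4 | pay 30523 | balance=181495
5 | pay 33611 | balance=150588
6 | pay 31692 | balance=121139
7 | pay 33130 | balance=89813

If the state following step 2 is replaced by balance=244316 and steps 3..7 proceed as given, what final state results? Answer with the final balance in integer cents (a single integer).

92348

state after step 2 := balance=244316
3 | pay 36662 | balance=211294
4 | pay 30523 | balance=183919
5 | pay 33611 | balance=153048
6 | pay 31692 | balance=123636
7 | pay 33130 | balance=92348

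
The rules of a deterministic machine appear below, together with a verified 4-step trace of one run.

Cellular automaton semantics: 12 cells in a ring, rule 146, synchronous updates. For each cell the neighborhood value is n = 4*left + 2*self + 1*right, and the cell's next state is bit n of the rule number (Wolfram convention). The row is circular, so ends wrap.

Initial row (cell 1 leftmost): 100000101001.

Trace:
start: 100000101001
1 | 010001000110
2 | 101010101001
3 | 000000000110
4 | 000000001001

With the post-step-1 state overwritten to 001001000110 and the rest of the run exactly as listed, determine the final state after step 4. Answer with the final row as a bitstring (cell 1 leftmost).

state after step 1 := 001001000110
2 | 010110101001
3 | 000000000110
4 | 000000001001

000000001001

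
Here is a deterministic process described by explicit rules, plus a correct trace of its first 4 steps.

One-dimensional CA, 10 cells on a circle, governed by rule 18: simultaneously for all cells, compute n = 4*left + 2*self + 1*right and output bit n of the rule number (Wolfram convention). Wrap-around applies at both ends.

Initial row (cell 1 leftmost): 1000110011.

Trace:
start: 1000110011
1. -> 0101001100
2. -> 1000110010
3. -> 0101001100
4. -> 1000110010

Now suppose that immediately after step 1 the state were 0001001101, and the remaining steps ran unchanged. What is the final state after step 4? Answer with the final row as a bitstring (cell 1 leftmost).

state after step 1 := 0001001101
2. -> 1010110000
3. -> 0000001001
4. -> 1000010110

1000010110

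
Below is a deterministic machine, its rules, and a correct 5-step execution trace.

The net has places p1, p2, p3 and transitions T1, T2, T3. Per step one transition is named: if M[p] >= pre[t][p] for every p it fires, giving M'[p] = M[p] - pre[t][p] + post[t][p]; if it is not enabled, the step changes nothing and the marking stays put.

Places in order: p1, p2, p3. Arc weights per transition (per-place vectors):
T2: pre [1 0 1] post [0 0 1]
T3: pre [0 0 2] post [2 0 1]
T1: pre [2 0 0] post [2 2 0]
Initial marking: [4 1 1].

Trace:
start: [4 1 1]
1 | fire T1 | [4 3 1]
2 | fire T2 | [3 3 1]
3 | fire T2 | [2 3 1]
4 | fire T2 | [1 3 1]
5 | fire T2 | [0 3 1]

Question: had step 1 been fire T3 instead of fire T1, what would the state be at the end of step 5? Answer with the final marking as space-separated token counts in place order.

0 1 1

(re-executing from step 1 with the substitution; state before step 1: [4 1 1])
1 | fire T3 | [4 1 1]
2 | fire T2 | [3 1 1]
3 | fire T2 | [2 1 1]
4 | fire T2 | [1 1 1]
5 | fire T2 | [0 1 1]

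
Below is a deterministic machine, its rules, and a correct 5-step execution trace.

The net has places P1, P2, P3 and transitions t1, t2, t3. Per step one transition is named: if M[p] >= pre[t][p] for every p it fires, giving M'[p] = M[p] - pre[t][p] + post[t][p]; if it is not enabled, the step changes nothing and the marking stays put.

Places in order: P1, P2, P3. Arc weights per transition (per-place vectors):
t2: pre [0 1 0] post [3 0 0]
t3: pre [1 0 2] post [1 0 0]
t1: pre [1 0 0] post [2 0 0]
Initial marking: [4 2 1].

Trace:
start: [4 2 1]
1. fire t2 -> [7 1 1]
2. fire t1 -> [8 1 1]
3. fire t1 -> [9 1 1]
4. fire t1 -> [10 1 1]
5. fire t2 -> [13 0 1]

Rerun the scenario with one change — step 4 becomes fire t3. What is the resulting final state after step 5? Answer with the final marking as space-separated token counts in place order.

12 0 1

(re-executing from step 4 with the substitution; state before step 4: [9 1 1])
4. fire t3 -> [9 1 1]
5. fire t2 -> [12 0 1]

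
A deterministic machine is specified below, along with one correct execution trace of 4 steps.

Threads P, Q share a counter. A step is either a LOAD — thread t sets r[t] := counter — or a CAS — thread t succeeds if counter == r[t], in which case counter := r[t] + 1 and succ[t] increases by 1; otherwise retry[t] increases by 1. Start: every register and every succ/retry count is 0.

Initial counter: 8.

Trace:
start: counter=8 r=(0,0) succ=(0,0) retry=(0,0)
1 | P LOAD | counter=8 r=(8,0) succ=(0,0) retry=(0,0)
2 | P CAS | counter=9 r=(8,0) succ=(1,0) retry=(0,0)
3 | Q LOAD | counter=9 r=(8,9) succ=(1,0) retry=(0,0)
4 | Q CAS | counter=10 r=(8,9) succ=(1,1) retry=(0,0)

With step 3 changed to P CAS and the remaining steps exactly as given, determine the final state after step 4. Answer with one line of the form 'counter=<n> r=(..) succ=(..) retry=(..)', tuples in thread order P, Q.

counter=9 r=(8,0) succ=(1,0) retry=(1,1)

(re-executing from step 3 with the substitution; state before step 3: counter=9 r=(8,0) succ=(1,0) retry=(0,0))
3 | P CAS | counter=9 r=(8,0) succ=(1,0) retry=(1,0)
4 | Q CAS | counter=9 r=(8,0) succ=(1,0) retry=(1,1)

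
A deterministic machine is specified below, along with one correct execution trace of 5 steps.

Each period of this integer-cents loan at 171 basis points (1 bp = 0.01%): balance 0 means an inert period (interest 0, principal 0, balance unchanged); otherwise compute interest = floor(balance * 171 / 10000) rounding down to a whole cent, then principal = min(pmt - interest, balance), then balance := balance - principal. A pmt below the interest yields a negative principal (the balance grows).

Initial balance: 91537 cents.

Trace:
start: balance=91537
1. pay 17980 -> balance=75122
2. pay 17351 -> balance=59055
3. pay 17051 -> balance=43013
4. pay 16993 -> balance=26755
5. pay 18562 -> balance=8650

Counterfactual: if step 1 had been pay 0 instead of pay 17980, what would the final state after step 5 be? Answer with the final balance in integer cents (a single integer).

27893

(re-executing from step 1 with the substitution; state before step 1: balance=91537)
1. pay 0 -> balance=93102
2. pay 17351 -> balance=77343
3. pay 17051 -> balance=61614
4. pay 16993 -> balance=45674
5. pay 18562 -> balance=27893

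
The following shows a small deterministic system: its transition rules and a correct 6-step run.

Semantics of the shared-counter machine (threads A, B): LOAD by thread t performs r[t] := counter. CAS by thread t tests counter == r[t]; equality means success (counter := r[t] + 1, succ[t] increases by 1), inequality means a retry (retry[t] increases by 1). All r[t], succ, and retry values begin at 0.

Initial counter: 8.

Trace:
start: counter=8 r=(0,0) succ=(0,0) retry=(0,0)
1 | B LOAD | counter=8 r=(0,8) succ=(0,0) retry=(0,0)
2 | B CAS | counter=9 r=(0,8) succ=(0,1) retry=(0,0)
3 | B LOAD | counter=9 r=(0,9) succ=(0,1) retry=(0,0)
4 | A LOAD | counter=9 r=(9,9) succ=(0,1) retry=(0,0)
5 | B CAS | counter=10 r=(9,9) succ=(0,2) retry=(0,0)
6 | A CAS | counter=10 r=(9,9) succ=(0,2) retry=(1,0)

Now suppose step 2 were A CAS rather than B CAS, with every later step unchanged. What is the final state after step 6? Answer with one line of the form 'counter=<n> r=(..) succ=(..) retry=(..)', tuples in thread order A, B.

counter=9 r=(8,8) succ=(0,1) retry=(2,0)

(re-executing from step 2 with the substitution; state before step 2: counter=8 r=(0,8) succ=(0,0) retry=(0,0))
2 | A CAS | counter=8 r=(0,8) succ=(0,0) retry=(1,0)
3 | B LOAD | counter=8 r=(0,8) succ=(0,0) retry=(1,0)
4 | A LOAD | counter=8 r=(8,8) succ=(0,0) retry=(1,0)
5 | B CAS | counter=9 r=(8,8) succ=(0,1) retry=(1,0)
6 | A CAS | counter=9 r=(8,8) succ=(0,1) retry=(2,0)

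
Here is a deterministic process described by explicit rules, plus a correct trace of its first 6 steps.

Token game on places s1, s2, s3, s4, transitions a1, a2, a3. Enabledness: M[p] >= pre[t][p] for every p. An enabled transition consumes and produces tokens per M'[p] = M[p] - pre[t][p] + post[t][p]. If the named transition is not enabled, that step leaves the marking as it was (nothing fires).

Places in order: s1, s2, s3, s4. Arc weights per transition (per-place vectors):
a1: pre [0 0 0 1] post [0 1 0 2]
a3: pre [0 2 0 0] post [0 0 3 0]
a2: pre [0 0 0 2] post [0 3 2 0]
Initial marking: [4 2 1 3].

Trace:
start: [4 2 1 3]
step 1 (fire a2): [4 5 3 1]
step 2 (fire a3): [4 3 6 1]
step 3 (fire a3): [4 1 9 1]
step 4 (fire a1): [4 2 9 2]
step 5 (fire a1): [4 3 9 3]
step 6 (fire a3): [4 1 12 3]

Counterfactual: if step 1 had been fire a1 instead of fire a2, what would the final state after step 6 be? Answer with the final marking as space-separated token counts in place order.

(re-executing from step 1 with the substitution; state before step 1: [4 2 1 3])
step 1 (fire a1): [4 3 1 4]
step 2 (fire a3): [4 1 4 4]
step 3 (fire a3): [4 1 4 4]
step 4 (fire a1): [4 2 4 5]
step 5 (fire a1): [4 3 4 6]
step 6 (fire a3): [4 1 7 6]

4 1 7 6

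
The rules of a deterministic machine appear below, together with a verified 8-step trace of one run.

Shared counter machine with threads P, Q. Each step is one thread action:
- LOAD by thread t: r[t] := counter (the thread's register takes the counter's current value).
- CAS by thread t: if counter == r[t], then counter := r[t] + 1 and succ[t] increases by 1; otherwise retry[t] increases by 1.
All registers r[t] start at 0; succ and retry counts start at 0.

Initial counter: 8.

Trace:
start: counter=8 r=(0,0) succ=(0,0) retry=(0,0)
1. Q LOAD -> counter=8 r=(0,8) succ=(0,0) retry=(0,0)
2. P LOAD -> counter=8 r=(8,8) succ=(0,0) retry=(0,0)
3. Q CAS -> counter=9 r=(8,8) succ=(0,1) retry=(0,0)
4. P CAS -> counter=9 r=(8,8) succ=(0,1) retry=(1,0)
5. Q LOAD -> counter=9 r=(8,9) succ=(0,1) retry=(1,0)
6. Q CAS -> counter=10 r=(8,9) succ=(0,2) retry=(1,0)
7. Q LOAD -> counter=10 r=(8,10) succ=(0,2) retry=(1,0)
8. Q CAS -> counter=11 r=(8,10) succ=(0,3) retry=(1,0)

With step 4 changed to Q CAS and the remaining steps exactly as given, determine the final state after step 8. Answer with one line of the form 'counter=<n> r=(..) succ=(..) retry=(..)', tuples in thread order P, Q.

counter=11 r=(8,10) succ=(0,3) retry=(0,1)

(re-executing from step 4 with the substitution; state before step 4: counter=9 r=(8,8) succ=(0,1) retry=(0,0))
4. Q CAS -> counter=9 r=(8,8) succ=(0,1) retry=(0,1)
5. Q LOAD -> counter=9 r=(8,9) succ=(0,1) retry=(0,1)
6. Q CAS -> counter=10 r=(8,9) succ=(0,2) retry=(0,1)
7. Q LOAD -> counter=10 r=(8,10) succ=(0,2) retry=(0,1)
8. Q CAS -> counter=11 r=(8,10) succ=(0,3) retry=(0,1)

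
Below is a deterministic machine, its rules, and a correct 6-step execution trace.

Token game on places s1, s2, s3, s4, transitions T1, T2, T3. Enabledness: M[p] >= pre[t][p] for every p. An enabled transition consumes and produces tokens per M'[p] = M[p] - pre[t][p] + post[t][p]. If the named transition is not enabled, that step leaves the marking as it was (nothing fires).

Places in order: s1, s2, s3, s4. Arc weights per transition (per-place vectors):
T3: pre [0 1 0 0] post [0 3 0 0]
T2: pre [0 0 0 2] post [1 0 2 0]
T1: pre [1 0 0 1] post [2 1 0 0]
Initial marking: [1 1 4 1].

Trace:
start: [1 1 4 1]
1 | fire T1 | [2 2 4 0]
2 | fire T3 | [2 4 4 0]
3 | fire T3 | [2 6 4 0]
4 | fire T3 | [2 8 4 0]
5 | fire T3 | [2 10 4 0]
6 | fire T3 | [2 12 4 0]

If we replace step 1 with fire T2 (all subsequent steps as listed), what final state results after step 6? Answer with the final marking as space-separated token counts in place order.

1 11 4 1

(re-executing from step 1 with the substitution; state before step 1: [1 1 4 1])
1 | fire T2 | [1 1 4 1]
2 | fire T3 | [1 3 4 1]
3 | fire T3 | [1 5 4 1]
4 | fire T3 | [1 7 4 1]
5 | fire T3 | [1 9 4 1]
6 | fire T3 | [1 11 4 1]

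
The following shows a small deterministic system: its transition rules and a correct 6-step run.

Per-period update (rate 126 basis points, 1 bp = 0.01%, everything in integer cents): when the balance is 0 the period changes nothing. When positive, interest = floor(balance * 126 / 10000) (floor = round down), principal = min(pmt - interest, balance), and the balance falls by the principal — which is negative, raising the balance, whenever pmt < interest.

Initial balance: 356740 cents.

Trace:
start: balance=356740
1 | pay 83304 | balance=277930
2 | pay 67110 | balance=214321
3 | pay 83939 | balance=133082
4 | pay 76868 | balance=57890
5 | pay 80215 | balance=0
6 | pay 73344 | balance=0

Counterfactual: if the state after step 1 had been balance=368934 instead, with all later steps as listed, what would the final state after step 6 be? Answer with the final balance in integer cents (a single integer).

1671

state after step 1 := balance=368934
2 | pay 67110 | balance=306472
3 | pay 83939 | balance=226394
4 | pay 76868 | balance=152378
5 | pay 80215 | balance=74082
6 | pay 73344 | balance=1671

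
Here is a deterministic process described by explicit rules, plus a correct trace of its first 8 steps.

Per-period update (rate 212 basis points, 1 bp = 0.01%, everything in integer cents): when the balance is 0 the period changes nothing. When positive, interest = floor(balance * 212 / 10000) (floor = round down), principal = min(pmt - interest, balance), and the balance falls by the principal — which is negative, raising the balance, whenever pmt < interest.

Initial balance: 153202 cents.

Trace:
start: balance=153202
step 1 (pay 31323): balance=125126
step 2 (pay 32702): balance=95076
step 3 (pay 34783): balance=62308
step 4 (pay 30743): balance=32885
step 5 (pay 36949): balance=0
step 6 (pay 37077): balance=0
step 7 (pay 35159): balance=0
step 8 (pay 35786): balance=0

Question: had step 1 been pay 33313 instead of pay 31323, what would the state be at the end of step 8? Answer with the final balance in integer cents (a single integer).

(re-executing from step 1 with the substitution; state before step 1: balance=153202)
step 1 (pay 33313): balance=123136
step 2 (pay 32702): balance=93044
step 3 (pay 34783): balance=60233
step 4 (pay 30743): balance=30766
step 5 (pay 36949): balance=0
step 6 (pay 37077): balance=0
step 7 (pay 35159): balance=0
step 8 (pay 35786): balance=0

0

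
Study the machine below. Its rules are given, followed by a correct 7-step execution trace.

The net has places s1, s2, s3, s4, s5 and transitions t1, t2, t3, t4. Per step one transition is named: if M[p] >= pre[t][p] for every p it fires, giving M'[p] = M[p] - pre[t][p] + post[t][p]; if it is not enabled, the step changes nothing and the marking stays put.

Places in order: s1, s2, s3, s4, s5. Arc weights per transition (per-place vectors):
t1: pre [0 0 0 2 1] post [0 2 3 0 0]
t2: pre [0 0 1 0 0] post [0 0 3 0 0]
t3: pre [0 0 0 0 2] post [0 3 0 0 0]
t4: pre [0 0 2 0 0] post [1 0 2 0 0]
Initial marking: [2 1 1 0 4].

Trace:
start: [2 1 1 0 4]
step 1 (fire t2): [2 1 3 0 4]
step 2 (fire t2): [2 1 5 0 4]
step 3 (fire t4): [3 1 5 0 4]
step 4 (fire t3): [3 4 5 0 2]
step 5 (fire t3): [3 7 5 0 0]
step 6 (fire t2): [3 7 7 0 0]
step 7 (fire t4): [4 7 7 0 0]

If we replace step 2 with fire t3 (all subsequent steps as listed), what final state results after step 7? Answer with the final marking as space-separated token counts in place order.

4 7 5 0 0

(re-executing from step 2 with the substitution; state before step 2: [2 1 3 0 4])
step 2 (fire t3): [2 4 3 0 2]
step 3 (fire t4): [3 4 3 0 2]
step 4 (fire t3): [3 7 3 0 0]
step 5 (fire t3): [3 7 3 0 0]
step 6 (fire t2): [3 7 5 0 0]
step 7 (fire t4): [4 7 5 0 0]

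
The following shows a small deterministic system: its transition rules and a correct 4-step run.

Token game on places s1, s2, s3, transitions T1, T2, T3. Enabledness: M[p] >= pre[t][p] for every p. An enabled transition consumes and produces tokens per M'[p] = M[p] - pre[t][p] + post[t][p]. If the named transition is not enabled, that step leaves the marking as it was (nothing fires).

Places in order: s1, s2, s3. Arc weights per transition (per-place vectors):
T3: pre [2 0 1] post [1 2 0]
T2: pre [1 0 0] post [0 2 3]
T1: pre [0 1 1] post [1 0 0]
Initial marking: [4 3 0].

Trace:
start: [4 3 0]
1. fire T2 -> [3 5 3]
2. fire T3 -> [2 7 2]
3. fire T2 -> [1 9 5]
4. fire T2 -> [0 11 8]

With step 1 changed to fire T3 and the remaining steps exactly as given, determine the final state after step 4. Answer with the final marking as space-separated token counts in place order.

2 7 6

(re-executing from step 1 with the substitution; state before step 1: [4 3 0])
1. fire T3 -> [4 3 0]
2. fire T3 -> [4 3 0]
3. fire T2 -> [3 5 3]
4. fire T2 -> [2 7 6]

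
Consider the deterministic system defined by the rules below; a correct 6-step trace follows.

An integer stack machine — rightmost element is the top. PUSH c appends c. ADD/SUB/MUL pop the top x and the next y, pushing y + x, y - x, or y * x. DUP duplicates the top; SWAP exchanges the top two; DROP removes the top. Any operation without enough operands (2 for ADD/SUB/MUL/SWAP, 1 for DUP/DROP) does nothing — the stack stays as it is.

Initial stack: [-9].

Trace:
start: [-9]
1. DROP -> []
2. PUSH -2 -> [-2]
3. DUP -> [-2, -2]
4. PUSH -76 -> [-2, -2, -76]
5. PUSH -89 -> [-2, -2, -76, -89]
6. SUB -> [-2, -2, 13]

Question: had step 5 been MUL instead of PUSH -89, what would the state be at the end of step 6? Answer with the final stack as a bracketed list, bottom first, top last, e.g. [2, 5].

[-154]

(re-executing from step 5 with the substitution; state before step 5: [-2, -2, -76])
5. MUL -> [-2, 152]
6. SUB -> [-154]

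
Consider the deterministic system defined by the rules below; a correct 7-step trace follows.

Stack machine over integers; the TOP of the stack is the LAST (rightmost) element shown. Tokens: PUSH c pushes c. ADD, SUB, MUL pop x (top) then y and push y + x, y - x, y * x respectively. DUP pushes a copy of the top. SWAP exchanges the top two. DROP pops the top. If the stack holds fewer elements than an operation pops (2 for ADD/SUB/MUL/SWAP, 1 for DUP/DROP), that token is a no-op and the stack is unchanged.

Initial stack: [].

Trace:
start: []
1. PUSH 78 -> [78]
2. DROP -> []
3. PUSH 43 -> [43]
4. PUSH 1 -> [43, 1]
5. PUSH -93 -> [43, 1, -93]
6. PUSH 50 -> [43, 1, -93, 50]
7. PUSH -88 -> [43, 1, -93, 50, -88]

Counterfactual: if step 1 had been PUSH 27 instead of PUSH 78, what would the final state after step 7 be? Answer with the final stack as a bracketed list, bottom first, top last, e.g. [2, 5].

[43, 1, -93, 50, -88]

(re-executing from step 1 with the substitution; state before step 1: [])
1. PUSH 27 -> [27]
2. DROP -> []
3. PUSH 43 -> [43]
4. PUSH 1 -> [43, 1]
5. PUSH -93 -> [43, 1, -93]
6. PUSH 50 -> [43, 1, -93, 50]
7. PUSH -88 -> [43, 1, -93, 50, -88]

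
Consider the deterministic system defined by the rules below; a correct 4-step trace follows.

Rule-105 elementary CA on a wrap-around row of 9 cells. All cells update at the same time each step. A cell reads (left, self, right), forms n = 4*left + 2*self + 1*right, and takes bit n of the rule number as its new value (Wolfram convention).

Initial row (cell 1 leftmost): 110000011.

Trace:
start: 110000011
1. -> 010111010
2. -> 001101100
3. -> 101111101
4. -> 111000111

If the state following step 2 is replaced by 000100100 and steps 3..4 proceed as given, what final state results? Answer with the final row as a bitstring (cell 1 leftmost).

010111101

state after step 2 := 000100100
3. -> 110000001
4. -> 010111101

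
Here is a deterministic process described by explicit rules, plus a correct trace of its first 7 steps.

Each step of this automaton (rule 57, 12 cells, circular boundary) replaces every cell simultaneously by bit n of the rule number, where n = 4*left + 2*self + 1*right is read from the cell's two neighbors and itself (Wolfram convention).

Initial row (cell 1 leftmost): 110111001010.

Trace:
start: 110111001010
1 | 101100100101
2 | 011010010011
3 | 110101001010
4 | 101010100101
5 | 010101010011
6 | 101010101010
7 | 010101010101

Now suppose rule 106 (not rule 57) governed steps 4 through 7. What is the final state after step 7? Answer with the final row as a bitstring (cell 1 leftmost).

(re-executing steps 4..7 under rule 106; state before step 4: 110101001010)
4 | 111010010101
5 | 001100101011
6 | 011101010111
7 | 110110101101

110110101101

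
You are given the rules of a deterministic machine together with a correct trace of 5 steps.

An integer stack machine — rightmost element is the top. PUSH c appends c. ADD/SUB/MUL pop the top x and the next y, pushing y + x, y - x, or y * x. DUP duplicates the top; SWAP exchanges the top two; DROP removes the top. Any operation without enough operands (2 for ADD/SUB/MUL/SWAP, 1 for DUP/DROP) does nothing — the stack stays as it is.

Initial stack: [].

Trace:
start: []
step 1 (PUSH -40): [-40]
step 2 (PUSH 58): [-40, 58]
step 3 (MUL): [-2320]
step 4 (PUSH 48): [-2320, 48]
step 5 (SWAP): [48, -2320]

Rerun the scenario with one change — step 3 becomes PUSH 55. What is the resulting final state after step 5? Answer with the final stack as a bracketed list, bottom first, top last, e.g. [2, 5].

(re-executing from step 3 with the substitution; state before step 3: [-40, 58])
step 3 (PUSH 55): [-40, 58, 55]
step 4 (PUSH 48): [-40, 58, 55, 48]
step 5 (SWAP): [-40, 58, 48, 55]

[-40, 58, 48, 55]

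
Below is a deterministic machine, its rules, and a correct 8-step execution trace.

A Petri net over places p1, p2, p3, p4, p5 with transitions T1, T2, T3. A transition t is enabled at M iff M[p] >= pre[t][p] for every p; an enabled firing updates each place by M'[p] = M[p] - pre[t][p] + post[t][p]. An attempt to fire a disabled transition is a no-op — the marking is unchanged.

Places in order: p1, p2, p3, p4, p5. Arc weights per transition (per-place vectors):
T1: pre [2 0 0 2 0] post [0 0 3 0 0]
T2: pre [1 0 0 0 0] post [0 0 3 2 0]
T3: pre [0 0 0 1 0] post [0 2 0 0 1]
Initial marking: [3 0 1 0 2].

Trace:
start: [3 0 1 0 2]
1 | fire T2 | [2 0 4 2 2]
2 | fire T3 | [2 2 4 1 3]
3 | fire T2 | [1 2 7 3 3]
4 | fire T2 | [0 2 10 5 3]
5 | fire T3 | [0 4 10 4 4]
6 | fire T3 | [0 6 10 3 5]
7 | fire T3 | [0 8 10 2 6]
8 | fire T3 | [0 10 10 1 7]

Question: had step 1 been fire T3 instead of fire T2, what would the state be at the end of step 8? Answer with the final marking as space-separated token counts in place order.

1 8 7 0 6

(re-executing from step 1 with the substitution; state before step 1: [3 0 1 0 2])
1 | fire T3 | [3 0 1 0 2]
2 | fire T3 | [3 0 1 0 2]
3 | fire T2 | [2 0 4 2 2]
4 | fire T2 | [1 0 7 4 2]
5 | fire T3 | [1 2 7 3 3]
6 | fire T3 | [1 4 7 2 4]
7 | fire T3 | [1 6 7 1 5]
8 | fire T3 | [1 8 7 0 6]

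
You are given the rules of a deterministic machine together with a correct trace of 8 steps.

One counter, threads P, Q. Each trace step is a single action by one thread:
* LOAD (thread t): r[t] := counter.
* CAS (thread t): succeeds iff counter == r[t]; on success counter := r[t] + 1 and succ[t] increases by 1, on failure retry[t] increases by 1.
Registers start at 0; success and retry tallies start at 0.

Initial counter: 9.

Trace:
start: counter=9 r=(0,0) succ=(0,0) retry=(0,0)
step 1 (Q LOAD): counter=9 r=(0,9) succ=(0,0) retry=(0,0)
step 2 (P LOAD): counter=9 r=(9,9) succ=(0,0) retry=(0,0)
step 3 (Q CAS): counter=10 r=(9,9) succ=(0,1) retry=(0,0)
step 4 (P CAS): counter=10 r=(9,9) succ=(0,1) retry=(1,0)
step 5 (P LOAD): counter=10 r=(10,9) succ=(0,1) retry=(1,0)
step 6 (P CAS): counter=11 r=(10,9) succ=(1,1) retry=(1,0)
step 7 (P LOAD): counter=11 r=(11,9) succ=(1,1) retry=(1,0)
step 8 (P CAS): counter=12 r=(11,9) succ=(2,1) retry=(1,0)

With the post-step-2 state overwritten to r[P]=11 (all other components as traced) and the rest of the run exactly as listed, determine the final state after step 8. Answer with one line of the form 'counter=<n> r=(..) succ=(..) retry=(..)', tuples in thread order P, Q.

counter=12 r=(11,9) succ=(2,1) retry=(1,0)

state after step 2 := counter=9 r=(11,9) succ=(0,0) retry=(0,0)
step 3 (Q CAS): counter=10 r=(11,9) succ=(0,1) retry=(0,0)
step 4 (P CAS): counter=10 r=(11,9) succ=(0,1) retry=(1,0)
step 5 (P LOAD): counter=10 r=(10,9) succ=(0,1) retry=(1,0)
step 6 (P CAS): counter=11 r=(10,9) succ=(1,1) retry=(1,0)
step 7 (P LOAD): counter=11 r=(11,9) succ=(1,1) retry=(1,0)
step 8 (P CAS): counter=12 r=(11,9) succ=(2,1) retry=(1,0)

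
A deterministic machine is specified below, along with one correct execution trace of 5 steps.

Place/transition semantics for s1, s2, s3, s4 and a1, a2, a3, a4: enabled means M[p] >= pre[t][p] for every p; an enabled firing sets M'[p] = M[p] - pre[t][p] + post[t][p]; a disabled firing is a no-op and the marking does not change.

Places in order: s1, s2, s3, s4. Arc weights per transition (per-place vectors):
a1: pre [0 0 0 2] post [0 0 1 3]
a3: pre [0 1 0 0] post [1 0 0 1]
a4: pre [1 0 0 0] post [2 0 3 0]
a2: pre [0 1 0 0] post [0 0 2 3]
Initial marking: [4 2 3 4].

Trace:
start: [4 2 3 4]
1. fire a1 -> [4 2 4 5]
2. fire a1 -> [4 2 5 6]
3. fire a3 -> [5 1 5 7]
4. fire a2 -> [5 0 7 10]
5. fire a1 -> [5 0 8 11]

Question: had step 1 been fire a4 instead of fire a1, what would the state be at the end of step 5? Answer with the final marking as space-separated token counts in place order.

6 0 10 10

(re-executing from step 1 with the substitution; state before step 1: [4 2 3 4])
1. fire a4 -> [5 2 6 4]
2. fire a1 -> [5 2 7 5]
3. fire a3 -> [6 1 7 6]
4. fire a2 -> [6 0 9 9]
5. fire a1 -> [6 0 10 10]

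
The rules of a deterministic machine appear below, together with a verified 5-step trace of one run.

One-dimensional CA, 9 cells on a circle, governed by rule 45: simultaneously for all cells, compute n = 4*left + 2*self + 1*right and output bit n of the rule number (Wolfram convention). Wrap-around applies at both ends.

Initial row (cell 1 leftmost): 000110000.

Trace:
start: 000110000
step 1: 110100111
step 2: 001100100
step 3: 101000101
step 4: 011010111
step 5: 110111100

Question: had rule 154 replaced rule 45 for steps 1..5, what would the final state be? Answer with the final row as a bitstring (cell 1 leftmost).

(re-executing steps 1..5 under rule 154; state before step 1: 000110000)
step 1: 001101000
step 2: 011000100
step 3: 110101010
step 4: 100000000
step 5: 010000001

010000001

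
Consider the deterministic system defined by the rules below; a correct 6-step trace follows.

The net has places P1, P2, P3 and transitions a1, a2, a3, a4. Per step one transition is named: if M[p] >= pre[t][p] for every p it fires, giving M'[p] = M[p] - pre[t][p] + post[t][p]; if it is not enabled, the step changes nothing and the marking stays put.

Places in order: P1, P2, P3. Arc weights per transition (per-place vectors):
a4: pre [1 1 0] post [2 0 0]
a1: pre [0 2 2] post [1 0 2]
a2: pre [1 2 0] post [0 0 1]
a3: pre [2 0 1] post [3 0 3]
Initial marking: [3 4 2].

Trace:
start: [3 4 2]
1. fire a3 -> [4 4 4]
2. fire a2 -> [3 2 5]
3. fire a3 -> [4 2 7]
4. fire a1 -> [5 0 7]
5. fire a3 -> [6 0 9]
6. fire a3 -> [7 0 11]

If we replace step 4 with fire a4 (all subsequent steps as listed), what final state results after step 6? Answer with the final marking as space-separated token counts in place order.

7 1 11

(re-executing from step 4 with the substitution; state before step 4: [4 2 7])
4. fire a4 -> [5 1 7]
5. fire a3 -> [6 1 9]
6. fire a3 -> [7 1 11]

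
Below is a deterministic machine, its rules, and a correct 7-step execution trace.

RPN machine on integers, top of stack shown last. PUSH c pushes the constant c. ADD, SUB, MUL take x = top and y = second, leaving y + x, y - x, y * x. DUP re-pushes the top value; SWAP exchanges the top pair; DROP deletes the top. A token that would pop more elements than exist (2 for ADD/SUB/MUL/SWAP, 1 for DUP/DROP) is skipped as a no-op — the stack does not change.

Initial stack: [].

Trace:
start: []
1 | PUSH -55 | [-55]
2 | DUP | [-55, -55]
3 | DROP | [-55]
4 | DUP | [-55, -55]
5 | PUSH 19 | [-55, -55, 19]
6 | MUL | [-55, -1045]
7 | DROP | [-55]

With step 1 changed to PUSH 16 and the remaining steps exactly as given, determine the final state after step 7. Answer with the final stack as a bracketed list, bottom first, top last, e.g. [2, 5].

(re-executing from step 1 with the substitution; state before step 1: [])
1 | PUSH 16 | [16]
2 | DUP | [16, 16]
3 | DROP | [16]
4 | DUP | [16, 16]
5 | PUSH 19 | [16, 16, 19]
6 | MUL | [16, 304]
7 | DROP | [16]

[16]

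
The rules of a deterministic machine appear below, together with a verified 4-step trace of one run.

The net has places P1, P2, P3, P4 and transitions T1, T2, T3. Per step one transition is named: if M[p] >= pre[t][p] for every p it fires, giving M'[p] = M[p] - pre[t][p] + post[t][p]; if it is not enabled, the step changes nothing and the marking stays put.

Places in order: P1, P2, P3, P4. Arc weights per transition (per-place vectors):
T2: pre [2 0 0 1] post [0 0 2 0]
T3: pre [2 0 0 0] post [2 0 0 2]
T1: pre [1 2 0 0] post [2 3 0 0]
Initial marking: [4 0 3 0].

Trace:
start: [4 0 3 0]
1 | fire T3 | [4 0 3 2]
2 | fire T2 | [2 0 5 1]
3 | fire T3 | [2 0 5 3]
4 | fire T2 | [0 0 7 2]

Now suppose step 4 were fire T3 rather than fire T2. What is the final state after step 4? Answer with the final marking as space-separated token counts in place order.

2 0 5 5

(re-executing from step 4 with the substitution; state before step 4: [2 0 5 3])
4 | fire T3 | [2 0 5 5]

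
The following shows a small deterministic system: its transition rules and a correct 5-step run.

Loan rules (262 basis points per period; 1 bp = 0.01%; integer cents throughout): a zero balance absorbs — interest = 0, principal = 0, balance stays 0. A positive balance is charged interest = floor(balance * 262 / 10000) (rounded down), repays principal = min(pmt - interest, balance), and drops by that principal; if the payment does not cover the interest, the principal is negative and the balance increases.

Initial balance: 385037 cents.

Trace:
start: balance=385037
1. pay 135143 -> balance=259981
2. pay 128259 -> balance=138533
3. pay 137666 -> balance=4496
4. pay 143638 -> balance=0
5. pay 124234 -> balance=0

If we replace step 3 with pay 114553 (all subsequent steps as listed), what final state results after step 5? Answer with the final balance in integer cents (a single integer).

(re-executing from step 3 with the substitution; state before step 3: balance=138533)
3. pay 114553 -> balance=27609
4. pay 143638 -> balance=0
5. pay 124234 -> balance=0

0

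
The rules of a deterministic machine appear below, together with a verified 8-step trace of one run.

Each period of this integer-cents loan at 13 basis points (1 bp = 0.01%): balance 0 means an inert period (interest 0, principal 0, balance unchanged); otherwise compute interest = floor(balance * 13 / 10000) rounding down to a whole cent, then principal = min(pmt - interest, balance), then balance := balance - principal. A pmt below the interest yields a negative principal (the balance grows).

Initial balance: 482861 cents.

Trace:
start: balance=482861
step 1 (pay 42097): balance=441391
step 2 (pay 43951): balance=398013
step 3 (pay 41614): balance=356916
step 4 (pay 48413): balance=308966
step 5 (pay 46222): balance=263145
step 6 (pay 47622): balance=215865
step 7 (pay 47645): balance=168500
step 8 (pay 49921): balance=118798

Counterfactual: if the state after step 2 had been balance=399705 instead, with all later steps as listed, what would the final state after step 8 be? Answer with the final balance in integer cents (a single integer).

120503

state after step 2 := balance=399705
step 3 (pay 41614): balance=358610
step 4 (pay 48413): balance=310663
step 5 (pay 46222): balance=264844
step 6 (pay 47622): balance=217566
step 7 (pay 47645): balance=170203
step 8 (pay 49921): balance=120503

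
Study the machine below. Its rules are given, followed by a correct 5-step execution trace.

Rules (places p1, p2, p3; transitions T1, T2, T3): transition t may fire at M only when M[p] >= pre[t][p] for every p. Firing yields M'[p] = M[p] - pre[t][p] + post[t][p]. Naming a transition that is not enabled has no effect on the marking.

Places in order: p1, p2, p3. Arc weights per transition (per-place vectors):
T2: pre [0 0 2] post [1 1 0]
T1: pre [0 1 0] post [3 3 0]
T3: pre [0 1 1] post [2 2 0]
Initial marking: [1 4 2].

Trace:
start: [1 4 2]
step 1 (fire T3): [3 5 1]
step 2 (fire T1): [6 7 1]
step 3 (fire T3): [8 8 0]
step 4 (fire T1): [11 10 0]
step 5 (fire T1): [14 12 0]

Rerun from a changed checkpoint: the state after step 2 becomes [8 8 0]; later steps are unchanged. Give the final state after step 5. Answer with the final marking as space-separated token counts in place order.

state after step 2 := [8 8 0]
step 3 (fire T3): [8 8 0]
step 4 (fire T1): [11 10 0]
step 5 (fire T1): [14 12 0]

14 12 0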